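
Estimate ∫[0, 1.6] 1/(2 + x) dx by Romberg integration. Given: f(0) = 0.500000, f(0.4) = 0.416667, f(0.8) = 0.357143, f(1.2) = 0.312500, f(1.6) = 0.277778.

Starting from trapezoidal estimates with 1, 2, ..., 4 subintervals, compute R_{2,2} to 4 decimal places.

R_{0,0} (trapezoid, 1 panel, h=1.6000): 0.622222
R_{1,0} (trapezoid, 2 panels, h=0.8000): 0.596826
R_{2,0} (trapezoid, 4 panels, h=0.4000): 0.590080
R_{1,1} = 0.596826 + (0.596826 − 0.622222)/3 = 0.588361
R_{2,1} = 0.590080 + (0.590080 − 0.596826)/3 = 0.587831
R_{2,2} = 0.587831 + (0.587831 − 0.588361)/15 = 0.587796

0.5878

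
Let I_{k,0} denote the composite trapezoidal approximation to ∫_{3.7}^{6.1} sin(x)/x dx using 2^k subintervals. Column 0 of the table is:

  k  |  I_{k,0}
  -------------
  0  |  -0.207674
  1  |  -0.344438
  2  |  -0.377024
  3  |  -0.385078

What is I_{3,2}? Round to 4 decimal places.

I_{2,1} = (4·(-0.377024) − (-0.344438)) / 3 = -0.387886
I_{3,1} = -0.385078 + (-0.385078 − (-0.377024))/3 = -0.387763
I_{3,2} = (16·(-0.387763) − (-0.387886)) / 15 = -0.387755

-0.3878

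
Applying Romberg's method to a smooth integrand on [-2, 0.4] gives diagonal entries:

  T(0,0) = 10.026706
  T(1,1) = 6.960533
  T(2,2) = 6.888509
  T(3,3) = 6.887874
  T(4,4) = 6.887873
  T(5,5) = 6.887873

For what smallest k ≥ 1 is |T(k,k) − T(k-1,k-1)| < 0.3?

k = 2

|T(1,1) − T(0,0)| = 3.066173 ≥ 0.3
|T(2,2) − T(1,1)| = 0.072024 < 0.3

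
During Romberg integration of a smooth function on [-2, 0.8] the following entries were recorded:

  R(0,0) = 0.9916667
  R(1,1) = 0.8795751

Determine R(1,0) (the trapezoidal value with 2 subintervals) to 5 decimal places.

From R(1,1) = (4·R(1,0) − R(0,0))/3, solve for R(1,0):
4·R(1,0) = 3·0.8795751 + 0.9916667 = 3.6303920
R(1,0) = 0.9075980

0.90760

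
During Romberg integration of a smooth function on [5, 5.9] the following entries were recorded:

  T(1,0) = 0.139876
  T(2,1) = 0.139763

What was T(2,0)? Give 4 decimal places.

0.1398

From T(2,1) = (4·T(2,0) − T(1,0))/3, solve for T(2,0):
4·T(2,0) = 3·0.139763 + 0.139876 = 0.559165
T(2,0) = 0.139791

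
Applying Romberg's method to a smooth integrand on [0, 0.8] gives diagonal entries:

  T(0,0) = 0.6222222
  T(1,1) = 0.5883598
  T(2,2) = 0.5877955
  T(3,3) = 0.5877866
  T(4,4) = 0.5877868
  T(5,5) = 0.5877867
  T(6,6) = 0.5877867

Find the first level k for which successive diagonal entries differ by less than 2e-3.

|T(1,1) − T(0,0)| = 0.0338624 ≥ 2e-3
|T(2,2) − T(1,1)| = 0.0005643 < 2e-3

k = 2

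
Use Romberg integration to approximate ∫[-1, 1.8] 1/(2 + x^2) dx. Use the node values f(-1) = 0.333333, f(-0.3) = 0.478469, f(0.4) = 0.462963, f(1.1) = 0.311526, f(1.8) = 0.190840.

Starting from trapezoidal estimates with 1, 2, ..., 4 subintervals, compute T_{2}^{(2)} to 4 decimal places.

1.0735

T_{0}^{(0)} (trapezoid, 1 panel, h=2.8000): 0.733842
T_{1}^{(0)} (trapezoid, 2 panels, h=1.4000): 1.015069
T_{2}^{(0)} (trapezoid, 4 panels, h=0.7000): 1.060531
T_{1}^{(1)} = 1.015069 + (1.015069 − 0.733842)/3 = 1.108811
T_{2}^{(1)} = 1.060531 + (1.060531 − 1.015069)/3 = 1.075685
T_{2}^{(2)} = 1.075685 + (1.075685 − 1.108811)/15 = 1.073477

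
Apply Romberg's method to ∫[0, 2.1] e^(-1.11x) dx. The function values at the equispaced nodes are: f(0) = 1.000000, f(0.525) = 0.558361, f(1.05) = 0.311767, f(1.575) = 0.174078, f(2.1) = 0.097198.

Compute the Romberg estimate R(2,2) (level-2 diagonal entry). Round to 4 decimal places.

R(0,0) (trapezoid, 1 panel, h=2.1000): 1.152058
R(1,0) (trapezoid, 2 panels, h=1.0500): 0.903384
R(2,0) (trapezoid, 4 panels, h=0.5250): 0.836223
R(1,1) = 0.903384 + (0.903384 − 1.152058)/3 = 0.820493
R(2,1) = 0.836223 + (0.836223 − 0.903384)/3 = 0.813836
R(2,2) = 0.813836 + (0.813836 − 0.820493)/15 = 0.813392

0.8134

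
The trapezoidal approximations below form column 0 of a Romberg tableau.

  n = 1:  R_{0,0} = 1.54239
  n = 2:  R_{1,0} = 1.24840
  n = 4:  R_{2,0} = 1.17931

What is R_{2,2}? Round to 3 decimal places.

Richardson extrapolation on the trapezoidal column (denominator 4−1=3):
R_{1,1} = (4·1.24840 − 1.54239) / 3 = 1.15040
R_{2,1} = (4·1.17931 − 1.24840) / 3 = 1.15628
R_{2,2} = (16·1.15628 − 1.15040) / 15 = 1.15667

1.157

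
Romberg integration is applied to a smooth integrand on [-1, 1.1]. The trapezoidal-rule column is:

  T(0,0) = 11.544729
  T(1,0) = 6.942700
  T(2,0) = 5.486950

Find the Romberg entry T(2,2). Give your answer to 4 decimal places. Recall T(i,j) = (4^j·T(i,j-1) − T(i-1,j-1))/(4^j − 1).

Richardson extrapolation on the trapezoidal column (denominator 4−1=3):
T(1,1) = 6.942700 + (6.942700 − 11.544729)/3 = 5.408690
T(2,1) = 5.486950 + (5.486950 − 6.942700)/3 = 5.001700
T(2,2) = 5.001700 + (5.001700 − 5.408690)/15 = 4.974567

4.9746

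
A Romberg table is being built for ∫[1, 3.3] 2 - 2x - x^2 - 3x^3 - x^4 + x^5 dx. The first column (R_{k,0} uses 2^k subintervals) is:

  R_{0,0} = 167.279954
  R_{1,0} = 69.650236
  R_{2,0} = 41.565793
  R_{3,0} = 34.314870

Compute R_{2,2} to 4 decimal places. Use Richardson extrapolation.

31.8775

Richardson extrapolation on the trapezoidal column (denominator 4−1=3):
R_{1,1} = (4·69.650236 − 167.279954) / 3 = 37.106997
R_{2,1} = (4·41.565793 − 69.650236) / 3 = 32.204312
R_{2,2} = (16·32.204312 − 37.106997) / 15 = 31.877466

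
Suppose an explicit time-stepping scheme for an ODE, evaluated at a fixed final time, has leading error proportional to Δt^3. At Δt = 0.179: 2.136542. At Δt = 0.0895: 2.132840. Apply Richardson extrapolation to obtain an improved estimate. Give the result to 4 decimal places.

Extrapolated value = (8·A(Δt/2) − A(Δt)) / (8 − 1)
= (8·2.132840 − 2.136542) / 7
= 14.926178 / 7 = 2.132311

2.1323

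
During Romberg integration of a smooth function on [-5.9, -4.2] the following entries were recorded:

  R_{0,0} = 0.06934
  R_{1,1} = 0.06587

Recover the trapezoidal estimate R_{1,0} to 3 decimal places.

0.067

From R_{1,1} = (4·R_{1,0} − R_{0,0})/3, solve for R_{1,0}:
4·R_{1,0} = 3·0.06587 + 0.06934 = 0.26695
R_{1,0} = 0.06674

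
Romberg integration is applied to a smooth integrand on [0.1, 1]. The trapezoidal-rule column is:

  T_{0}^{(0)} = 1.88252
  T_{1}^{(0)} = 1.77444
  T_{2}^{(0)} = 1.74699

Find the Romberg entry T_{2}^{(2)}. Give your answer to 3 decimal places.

Richardson extrapolation on the trapezoidal column (denominator 4−1=3):
T_{1}^{(1)} = 1.77444 + (1.77444 − 1.88252)/3 = 1.73841
T_{2}^{(1)} = (4·1.74699 − 1.77444) / 3 = 1.73784
T_{2}^{(2)} = 1.73784 + (1.73784 − 1.73841)/15 = 1.73780

1.738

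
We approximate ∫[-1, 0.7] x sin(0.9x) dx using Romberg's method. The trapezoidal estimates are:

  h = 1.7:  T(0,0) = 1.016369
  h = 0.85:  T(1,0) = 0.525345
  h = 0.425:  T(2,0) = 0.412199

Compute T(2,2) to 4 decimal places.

0.3753

T(1,1) = 0.525345 + (0.525345 − 1.016369)/3 = 0.361670
T(2,1) = 0.412199 + (0.412199 − 0.525345)/3 = 0.374484
T(2,2) = 0.374484 + (0.374484 − 0.361670)/15 = 0.375338
(Column j=1 coincides with Simpson's rule on the same nodes.)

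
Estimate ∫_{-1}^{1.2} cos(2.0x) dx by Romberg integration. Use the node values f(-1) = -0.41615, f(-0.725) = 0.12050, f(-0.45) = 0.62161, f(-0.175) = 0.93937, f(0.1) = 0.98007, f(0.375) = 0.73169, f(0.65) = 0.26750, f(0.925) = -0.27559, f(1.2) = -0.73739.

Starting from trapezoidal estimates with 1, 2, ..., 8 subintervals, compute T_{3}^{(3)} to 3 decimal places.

T_{0}^{(0)} (trapezoid, 1 panel, h=2.2000): -1.26889
T_{1}^{(0)} (trapezoid, 2 panels, h=1.1000): 0.44363
T_{2}^{(0)} (trapezoid, 4 panels, h=0.5500): 0.71083
T_{3}^{(0)} (trapezoid, 8 panels, h=0.2750): 0.77230
T_{1}^{(1)} = 0.44363 + (0.44363 − (-1.26889))/3 = 1.01447
T_{2}^{(1)} = 0.71083 + (0.71083 − 0.44363)/3 = 0.79990
T_{3}^{(1)} = 0.77230 + (0.77230 − 0.71083)/3 = 0.79279
T_{2}^{(2)} = 0.79990 + (0.79990 − 1.01447)/15 = 0.78560
T_{3}^{(2)} = 0.79279 + (0.79279 − 0.79990)/15 = 0.79232
T_{3}^{(3)} = 0.79232 + (0.79232 − 0.78560)/63 = 0.79243

0.792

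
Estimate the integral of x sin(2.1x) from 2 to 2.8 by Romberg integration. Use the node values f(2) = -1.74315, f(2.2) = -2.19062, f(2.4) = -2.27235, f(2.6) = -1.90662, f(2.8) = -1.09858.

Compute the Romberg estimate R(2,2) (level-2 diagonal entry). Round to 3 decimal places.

-1.585

R(0,0) (trapezoid, 1 panel, h=0.8000): -1.13669
R(1,0) (trapezoid, 2 panels, h=0.4000): -1.47729
R(2,0) (trapezoid, 4 panels, h=0.2000): -1.55809
R(1,1) = -1.47729 + (-1.47729 − (-1.13669))/3 = -1.59082
R(2,1) = -1.55809 + (-1.55809 − (-1.47729))/3 = -1.58502
R(2,2) = -1.58502 + (-1.58502 − (-1.59082))/15 = -1.58463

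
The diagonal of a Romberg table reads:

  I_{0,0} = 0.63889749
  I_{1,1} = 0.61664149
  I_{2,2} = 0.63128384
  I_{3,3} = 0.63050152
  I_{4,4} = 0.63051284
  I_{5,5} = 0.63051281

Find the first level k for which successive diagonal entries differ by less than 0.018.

k = 2

|I_{1,1} − I_{0,0}| = 0.02225600 ≥ 0.018
|I_{2,2} − I_{1,1}| = 0.01464235 < 0.018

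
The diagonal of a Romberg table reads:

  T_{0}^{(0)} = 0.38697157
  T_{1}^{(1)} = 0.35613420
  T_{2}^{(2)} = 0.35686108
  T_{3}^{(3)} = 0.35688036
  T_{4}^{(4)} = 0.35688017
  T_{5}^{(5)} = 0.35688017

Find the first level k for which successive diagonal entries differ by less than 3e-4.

k = 3

|T_{1}^{(1)} − T_{0}^{(0)}| = 0.03083737 ≥ 3e-4
|T_{2}^{(2)} − T_{1}^{(1)}| = 0.00072688 ≥ 3e-4
|T_{3}^{(3)} − T_{2}^{(2)}| = 0.00001928 < 3e-4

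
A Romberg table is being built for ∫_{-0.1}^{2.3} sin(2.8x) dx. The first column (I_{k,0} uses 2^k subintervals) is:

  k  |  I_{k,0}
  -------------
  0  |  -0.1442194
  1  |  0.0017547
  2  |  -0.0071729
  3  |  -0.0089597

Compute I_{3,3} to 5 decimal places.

Richardson extrapolation on the trapezoidal column (denominator 4−1=3):
I_{1,1} = (4·0.0017547 − (-0.1442194)) / 3 = 0.0504127
I_{2,1} = (4·(-0.0071729) − 0.0017547) / 3 = -0.0101488
I_{3,1} = -0.0089597 + (-0.0089597 − (-0.0071729))/3 = -0.0095553
I_{2,2} = -0.0101488 + (-0.0101488 − 0.0504127)/15 = -0.0141862
I_{3,2} = -0.0095553 + (-0.0095553 − (-0.0101488))/15 = -0.0095157
I_{3,3} = (64·(-0.0095157) − (-0.0141862)) / 63 = -0.0094416
(Column j=1 coincides with Simpson's rule on the same nodes.)

-0.00944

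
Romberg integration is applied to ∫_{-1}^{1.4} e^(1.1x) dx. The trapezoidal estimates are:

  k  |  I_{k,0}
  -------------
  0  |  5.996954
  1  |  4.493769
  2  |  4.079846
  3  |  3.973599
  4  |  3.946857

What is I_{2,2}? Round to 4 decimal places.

3.9385

Richardson extrapolation on the trapezoidal column (denominator 4−1=3):
I_{1,1} = (4·4.493769 − 5.996954) / 3 = 3.992707
I_{2,1} = (4·4.079846 − 4.493769) / 3 = 3.941872
I_{2,2} = 3.941872 + (3.941872 − 3.992707)/15 = 3.938483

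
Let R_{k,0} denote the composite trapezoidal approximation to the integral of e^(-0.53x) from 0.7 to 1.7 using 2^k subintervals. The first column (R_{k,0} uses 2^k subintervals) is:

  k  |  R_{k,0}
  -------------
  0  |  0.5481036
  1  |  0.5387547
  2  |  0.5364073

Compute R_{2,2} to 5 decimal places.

R_{1,1} = 0.5387547 + (0.5387547 − 0.5481036)/3 = 0.5356384
R_{2,1} = (4·0.5364073 − 0.5387547) / 3 = 0.5356248
R_{2,2} = 0.5356248 + (0.5356248 − 0.5356384)/15 = 0.5356239

0.53562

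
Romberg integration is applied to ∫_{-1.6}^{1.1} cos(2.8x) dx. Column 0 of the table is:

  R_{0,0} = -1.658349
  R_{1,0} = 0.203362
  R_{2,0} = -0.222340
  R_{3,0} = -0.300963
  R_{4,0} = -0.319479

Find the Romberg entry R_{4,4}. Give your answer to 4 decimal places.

Richardson extrapolation on the trapezoidal column (denominator 4−1=3):
R_{1,1} = (4·0.203362 − (-1.658349)) / 3 = 0.823932
R_{2,1} = -0.222340 + (-0.222340 − 0.203362)/3 = -0.364241
R_{3,1} = -0.300963 + (-0.300963 − (-0.222340))/3 = -0.327171
R_{4,1} = (4·(-0.319479) − (-0.300963)) / 3 = -0.325651
R_{2,2} = (16·(-0.364241) − 0.823932) / 15 = -0.443453
R_{3,2} = (16·(-0.327171) − (-0.364241)) / 15 = -0.324700
R_{4,2} = (16·(-0.325651) − (-0.327171)) / 15 = -0.325550
R_{3,3} = (64·(-0.324700) − (-0.443453)) / 63 = -0.322815
R_{4,3} = (64·(-0.325550) − (-0.324700)) / 63 = -0.325563
R_{4,4} = (256·(-0.325563) − (-0.322815)) / 255 = -0.325574

-0.3256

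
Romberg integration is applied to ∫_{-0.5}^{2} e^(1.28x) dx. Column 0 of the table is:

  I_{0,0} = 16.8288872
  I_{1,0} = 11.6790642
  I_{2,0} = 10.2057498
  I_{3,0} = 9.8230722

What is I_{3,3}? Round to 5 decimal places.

Richardson extrapolation on the trapezoidal column (denominator 4−1=3):
I_{1,1} = 11.6790642 + (11.6790642 − 16.8288872)/3 = 9.9624565
I_{2,1} = (4·10.2057498 − 11.6790642) / 3 = 9.7146450
I_{3,1} = 9.8230722 + (9.8230722 − 10.2057498)/3 = 9.6955130
I_{2,2} = 9.7146450 + (9.7146450 − 9.9624565)/15 = 9.6981242
I_{3,2} = (16·9.6955130 − 9.7146450) / 15 = 9.6942375
I_{3,3} = (64·9.6942375 − 9.6981242) / 63 = 9.6941758

9.69418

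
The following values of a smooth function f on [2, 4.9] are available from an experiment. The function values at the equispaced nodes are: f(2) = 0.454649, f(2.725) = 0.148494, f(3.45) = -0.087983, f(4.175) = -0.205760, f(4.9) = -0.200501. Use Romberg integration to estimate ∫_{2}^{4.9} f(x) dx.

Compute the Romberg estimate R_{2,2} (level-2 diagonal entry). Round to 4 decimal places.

-0.0357

R_{0,0} (trapezoid, 1 panel, h=2.9000): 0.368515
R_{1,0} (trapezoid, 2 panels, h=1.4500): 0.056682
R_{2,0} (trapezoid, 4 panels, h=0.7250): -0.013177
R_{1,1} = 0.056682 + (0.056682 − 0.368515)/3 = -0.047262
R_{2,1} = -0.013177 + (-0.013177 − 0.056682)/3 = -0.036463
R_{2,2} = -0.036463 + (-0.036463 − (-0.047262))/15 = -0.035743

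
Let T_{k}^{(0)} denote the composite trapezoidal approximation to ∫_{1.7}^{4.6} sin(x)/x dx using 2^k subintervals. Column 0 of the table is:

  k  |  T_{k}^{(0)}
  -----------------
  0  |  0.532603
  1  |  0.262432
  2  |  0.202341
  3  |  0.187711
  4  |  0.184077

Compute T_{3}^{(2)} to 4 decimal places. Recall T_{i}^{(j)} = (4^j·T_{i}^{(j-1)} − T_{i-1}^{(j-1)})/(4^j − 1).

0.1829

T_{2}^{(1)} = 0.202341 + (0.202341 − 0.262432)/3 = 0.182311
T_{3}^{(1)} = 0.187711 + (0.187711 − 0.202341)/3 = 0.182834
T_{3}^{(2)} = (16·0.182834 − 0.182311) / 15 = 0.182869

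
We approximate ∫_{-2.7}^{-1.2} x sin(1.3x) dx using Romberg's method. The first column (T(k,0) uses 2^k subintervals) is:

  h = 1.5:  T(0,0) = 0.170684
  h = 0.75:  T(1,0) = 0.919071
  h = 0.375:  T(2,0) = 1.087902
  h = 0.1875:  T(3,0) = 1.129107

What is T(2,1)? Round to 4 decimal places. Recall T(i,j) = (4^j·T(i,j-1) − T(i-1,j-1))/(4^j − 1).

1.1442

Richardson extrapolation on the trapezoidal column (denominator 4−1=3):
T(2,1) = 1.087902 + (1.087902 − 0.919071)/3 = 1.144179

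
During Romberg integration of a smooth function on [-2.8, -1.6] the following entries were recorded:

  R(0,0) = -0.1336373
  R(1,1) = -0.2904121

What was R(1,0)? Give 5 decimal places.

-0.25122

From R(1,1) = (4·R(1,0) − R(0,0))/3, solve for R(1,0):
4·R(1,0) = 3·(-0.2904121) + (-0.1336373) = -1.0048736
R(1,0) = -0.2512184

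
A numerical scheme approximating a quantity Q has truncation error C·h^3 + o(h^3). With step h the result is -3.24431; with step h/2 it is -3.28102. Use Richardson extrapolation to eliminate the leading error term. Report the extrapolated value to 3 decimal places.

The leading error scales as h^3; refining by a factor of 2 reduces it by 2^3 = 8.
Extrapolated value = (8·A(h/2) − A(h)) / (8 − 1)
= (8·(-3.28102) − (-3.24431)) / 7
= -23.00385 / 7 = -3.28626

-3.286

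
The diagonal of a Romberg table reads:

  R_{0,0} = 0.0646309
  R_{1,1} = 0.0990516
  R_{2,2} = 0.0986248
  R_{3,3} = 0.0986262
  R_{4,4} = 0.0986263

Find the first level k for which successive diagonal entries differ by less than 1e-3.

k = 2

|R_{1,1} − R_{0,0}| = 0.0344207 ≥ 1e-3
|R_{2,2} − R_{1,1}| = 0.0004268 < 1e-3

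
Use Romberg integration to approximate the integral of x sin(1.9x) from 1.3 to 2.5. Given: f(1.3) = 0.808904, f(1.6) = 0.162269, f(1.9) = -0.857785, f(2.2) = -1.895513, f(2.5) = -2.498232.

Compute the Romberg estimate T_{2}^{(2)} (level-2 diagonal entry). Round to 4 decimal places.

-1.0344

T_{0}^{(0)} (trapezoid, 1 panel, h=1.2000): -1.013597
T_{1}^{(0)} (trapezoid, 2 panels, h=0.6000): -1.021469
T_{2}^{(0)} (trapezoid, 4 panels, h=0.3000): -1.030708
T_{1}^{(1)} = -1.021469 + (-1.021469 − (-1.013597))/3 = -1.024093
T_{2}^{(1)} = -1.030708 + (-1.030708 − (-1.021469))/3 = -1.033788
T_{2}^{(2)} = -1.033788 + (-1.033788 − (-1.024093))/15 = -1.034434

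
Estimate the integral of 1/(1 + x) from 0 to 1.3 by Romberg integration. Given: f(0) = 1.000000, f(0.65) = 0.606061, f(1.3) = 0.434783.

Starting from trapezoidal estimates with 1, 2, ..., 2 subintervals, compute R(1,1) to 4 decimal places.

R(0,0) (trapezoid, 1 panel, h=1.3000): 0.932609
R(1,0) (trapezoid, 2 panels, h=0.6500): 0.860244
R(1,1) = 0.860244 + (0.860244 − 0.932609)/3 = 0.836122

0.8361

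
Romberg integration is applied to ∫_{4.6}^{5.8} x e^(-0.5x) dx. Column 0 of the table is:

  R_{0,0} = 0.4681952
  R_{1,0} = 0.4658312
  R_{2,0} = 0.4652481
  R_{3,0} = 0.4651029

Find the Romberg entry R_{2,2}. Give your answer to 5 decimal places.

0.46505

R_{1,1} = 0.4658312 + (0.4658312 − 0.4681952)/3 = 0.4650432
R_{2,1} = (4·0.4652481 − 0.4658312) / 3 = 0.4650537
R_{2,2} = (16·0.4650537 − 0.4650432) / 15 = 0.4650544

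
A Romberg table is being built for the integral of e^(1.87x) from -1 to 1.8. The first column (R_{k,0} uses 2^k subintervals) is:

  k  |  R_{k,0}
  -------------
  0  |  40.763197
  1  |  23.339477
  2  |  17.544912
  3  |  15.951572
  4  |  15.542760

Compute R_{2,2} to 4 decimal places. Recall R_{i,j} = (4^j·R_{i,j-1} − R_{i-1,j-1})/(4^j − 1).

15.4855

Richardson extrapolation on the trapezoidal column (denominator 4−1=3):
R_{1,1} = (4·23.339477 − 40.763197) / 3 = 17.531570
R_{2,1} = (4·17.544912 − 23.339477) / 3 = 15.613390
R_{2,2} = (16·15.613390 − 17.531570) / 15 = 15.485511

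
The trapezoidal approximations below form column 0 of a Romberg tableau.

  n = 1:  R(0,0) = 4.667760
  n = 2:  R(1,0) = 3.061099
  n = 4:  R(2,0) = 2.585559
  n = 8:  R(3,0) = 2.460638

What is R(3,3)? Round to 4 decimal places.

2.4184

R(1,1) = 3.061099 + (3.061099 − 4.667760)/3 = 2.525545
R(2,1) = 2.585559 + (2.585559 − 3.061099)/3 = 2.427046
R(3,1) = (4·2.460638 − 2.585559) / 3 = 2.418998
R(2,2) = (16·2.427046 − 2.525545) / 15 = 2.420479
R(3,2) = (16·2.418998 − 2.427046) / 15 = 2.418461
R(3,3) = (64·2.418461 − 2.420479) / 63 = 2.418429
(Column j=1 coincides with Simpson's rule on the same nodes.)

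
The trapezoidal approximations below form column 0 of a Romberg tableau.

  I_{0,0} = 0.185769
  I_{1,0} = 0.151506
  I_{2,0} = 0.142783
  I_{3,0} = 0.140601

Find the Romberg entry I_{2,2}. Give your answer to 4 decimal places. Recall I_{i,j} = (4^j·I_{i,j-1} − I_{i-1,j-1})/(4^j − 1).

I_{1,1} = (4·0.151506 − 0.185769) / 3 = 0.140085
I_{2,1} = (4·0.142783 − 0.151506) / 3 = 0.139875
I_{2,2} = (16·0.139875 − 0.140085) / 15 = 0.139861

0.1399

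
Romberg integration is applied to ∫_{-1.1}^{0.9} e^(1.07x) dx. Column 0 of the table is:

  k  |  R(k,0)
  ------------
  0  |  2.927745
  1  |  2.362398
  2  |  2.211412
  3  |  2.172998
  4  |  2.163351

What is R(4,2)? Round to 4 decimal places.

2.1601

Richardson extrapolation on the trapezoidal column (denominator 4−1=3):
R(3,1) = 2.172998 + (2.172998 − 2.211412)/3 = 2.160193
R(4,1) = (4·2.163351 − 2.172998) / 3 = 2.160135
R(4,2) = 2.160135 + (2.160135 − 2.160193)/15 = 2.160131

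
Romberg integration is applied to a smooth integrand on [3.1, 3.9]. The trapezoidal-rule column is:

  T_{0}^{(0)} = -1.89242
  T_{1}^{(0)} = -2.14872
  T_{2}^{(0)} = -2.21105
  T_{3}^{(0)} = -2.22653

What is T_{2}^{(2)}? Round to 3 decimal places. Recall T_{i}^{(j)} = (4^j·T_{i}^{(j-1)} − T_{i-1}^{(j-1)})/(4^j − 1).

-2.232

Richardson extrapolation on the trapezoidal column (denominator 4−1=3):
T_{1}^{(1)} = -2.14872 + (-2.14872 − (-1.89242))/3 = -2.23415
T_{2}^{(1)} = -2.21105 + (-2.21105 − (-2.14872))/3 = -2.23183
T_{2}^{(2)} = -2.23183 + (-2.23183 − (-2.23415))/15 = -2.23168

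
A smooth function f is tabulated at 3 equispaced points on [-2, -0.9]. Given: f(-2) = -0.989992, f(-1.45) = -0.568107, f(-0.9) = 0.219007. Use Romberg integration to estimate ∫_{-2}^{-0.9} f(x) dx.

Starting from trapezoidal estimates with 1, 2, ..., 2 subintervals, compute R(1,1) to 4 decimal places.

-0.5580

R(0,0) (trapezoid, 1 panel, h=1.1000): -0.424042
R(1,0) (trapezoid, 2 panels, h=0.5500): -0.524480
R(1,1) = -0.524480 + (-0.524480 − (-0.424042))/3 = -0.557959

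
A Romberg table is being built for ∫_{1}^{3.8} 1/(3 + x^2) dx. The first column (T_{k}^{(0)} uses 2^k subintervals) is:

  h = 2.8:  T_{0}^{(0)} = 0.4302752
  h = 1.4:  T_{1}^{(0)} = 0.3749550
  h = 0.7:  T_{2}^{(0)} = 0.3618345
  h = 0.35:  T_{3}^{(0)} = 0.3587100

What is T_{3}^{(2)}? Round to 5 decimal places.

T_{2}^{(1)} = (4·0.3618345 − 0.3749550) / 3 = 0.3574610
T_{3}^{(1)} = (4·0.3587100 − 0.3618345) / 3 = 0.3576685
T_{3}^{(2)} = (16·0.3576685 − 0.3574610) / 15 = 0.3576823
(Column j=1 coincides with Simpson's rule on the same nodes.)

0.35768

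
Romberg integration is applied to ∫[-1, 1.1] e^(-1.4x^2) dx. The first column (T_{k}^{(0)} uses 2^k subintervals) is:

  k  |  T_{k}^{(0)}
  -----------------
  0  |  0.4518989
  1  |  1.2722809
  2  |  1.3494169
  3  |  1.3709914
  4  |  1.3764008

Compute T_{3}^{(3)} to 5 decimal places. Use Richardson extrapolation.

Richardson extrapolation on the trapezoidal column (denominator 4−1=3):
T_{1}^{(1)} = 1.2722809 + (1.2722809 − 0.4518989)/3 = 1.5457416
T_{2}^{(1)} = 1.3494169 + (1.3494169 − 1.2722809)/3 = 1.3751289
T_{3}^{(1)} = (4·1.3709914 − 1.3494169) / 3 = 1.3781829
T_{2}^{(2)} = (16·1.3751289 − 1.5457416) / 15 = 1.3637547
T_{3}^{(2)} = (16·1.3781829 − 1.3751289) / 15 = 1.3783865
T_{3}^{(3)} = (64·1.3783865 − 1.3637547) / 63 = 1.3786188
(Column j=1 coincides with Simpson's rule on the same nodes.)

1.37862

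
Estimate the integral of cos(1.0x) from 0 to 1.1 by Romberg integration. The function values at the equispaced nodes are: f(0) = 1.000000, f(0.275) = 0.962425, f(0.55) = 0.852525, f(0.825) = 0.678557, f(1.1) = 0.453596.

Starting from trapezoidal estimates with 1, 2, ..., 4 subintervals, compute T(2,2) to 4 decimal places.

T(0,0) (trapezoid, 1 panel, h=1.1000): 0.799478
T(1,0) (trapezoid, 2 panels, h=0.5500): 0.868628
T(2,0) (trapezoid, 4 panels, h=0.2750): 0.885584
T(1,1) = 0.868628 + (0.868628 − 0.799478)/3 = 0.891678
T(2,1) = 0.885584 + (0.885584 − 0.868628)/3 = 0.891236
T(2,2) = 0.891236 + (0.891236 − 0.891678)/15 = 0.891207

0.8912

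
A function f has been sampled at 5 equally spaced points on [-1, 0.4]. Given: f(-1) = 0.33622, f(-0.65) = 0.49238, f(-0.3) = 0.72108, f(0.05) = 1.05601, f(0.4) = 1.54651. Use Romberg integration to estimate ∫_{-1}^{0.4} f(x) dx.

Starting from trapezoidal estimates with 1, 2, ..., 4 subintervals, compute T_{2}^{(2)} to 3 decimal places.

T_{0}^{(0)} (trapezoid, 1 panel, h=1.4000): 1.31791
T_{1}^{(0)} (trapezoid, 2 panels, h=0.7000): 1.16371
T_{2}^{(0)} (trapezoid, 4 panels, h=0.3500): 1.12379
T_{1}^{(1)} = 1.16371 + (1.16371 − 1.31791)/3 = 1.11231
T_{2}^{(1)} = 1.12379 + (1.12379 − 1.16371)/3 = 1.11048
T_{2}^{(2)} = 1.11048 + (1.11048 − 1.11231)/15 = 1.11036

1.110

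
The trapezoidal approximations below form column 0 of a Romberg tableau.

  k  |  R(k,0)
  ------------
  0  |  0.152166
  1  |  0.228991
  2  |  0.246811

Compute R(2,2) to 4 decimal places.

Richardson extrapolation on the trapezoidal column (denominator 4−1=3):
R(1,1) = 0.228991 + (0.228991 − 0.152166)/3 = 0.254599
R(2,1) = 0.246811 + (0.246811 − 0.228991)/3 = 0.252751
R(2,2) = 0.252751 + (0.252751 − 0.254599)/15 = 0.252628

0.2526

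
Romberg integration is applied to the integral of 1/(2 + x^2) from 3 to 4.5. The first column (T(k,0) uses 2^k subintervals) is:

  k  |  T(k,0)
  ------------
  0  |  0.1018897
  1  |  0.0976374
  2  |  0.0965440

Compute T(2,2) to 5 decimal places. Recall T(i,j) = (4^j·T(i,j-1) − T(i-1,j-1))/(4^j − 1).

T(1,1) = 0.0976374 + (0.0976374 − 0.1018897)/3 = 0.0962200
T(2,1) = (4·0.0965440 − 0.0976374) / 3 = 0.0961795
T(2,2) = 0.0961795 + (0.0961795 − 0.0962200)/15 = 0.0961768
(Column j=1 coincides with Simpson's rule on the same nodes.)

0.09618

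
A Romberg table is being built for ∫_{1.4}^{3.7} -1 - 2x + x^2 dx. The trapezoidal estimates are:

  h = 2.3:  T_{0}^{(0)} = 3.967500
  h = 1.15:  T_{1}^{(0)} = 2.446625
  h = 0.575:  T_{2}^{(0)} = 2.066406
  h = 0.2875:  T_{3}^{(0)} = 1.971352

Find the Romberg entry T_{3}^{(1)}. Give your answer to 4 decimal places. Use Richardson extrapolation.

Richardson extrapolation on the trapezoidal column (denominator 4−1=3):
T_{3}^{(1)} = 1.971352 + (1.971352 − 2.066406)/3 = 1.939667
(Column j=1 coincides with Simpson's rule on the same nodes.)

1.9397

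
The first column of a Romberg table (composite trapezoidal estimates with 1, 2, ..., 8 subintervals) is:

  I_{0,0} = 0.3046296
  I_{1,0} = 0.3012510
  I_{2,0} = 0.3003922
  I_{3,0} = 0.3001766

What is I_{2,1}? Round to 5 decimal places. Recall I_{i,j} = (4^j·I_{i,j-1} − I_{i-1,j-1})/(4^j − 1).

I_{2,1} = (4·0.3003922 − 0.3012510) / 3 = 0.3001059

0.30011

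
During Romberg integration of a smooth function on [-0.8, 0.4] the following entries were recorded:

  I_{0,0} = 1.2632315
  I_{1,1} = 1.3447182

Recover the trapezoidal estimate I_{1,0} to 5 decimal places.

From I_{1,1} = (4·I_{1,0} − I_{0,0})/3, solve for I_{1,0}:
4·I_{1,0} = 3·1.3447182 + 1.2632315 = 5.2973861
I_{1,0} = 1.3243465

1.32435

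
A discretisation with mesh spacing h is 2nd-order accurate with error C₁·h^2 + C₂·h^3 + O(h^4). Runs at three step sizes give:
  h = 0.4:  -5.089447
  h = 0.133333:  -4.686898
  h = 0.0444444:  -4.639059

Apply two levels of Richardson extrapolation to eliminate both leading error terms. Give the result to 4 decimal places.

First eliminate the h^2 term (factor 3^2 = 9):
  B₁ = (9·(-4.686898) − (-5.089447))/8 = -4.636579
  B₂ = (9·(-4.639059) − (-4.686898))/8 = -4.633079
Then eliminate the h^3 term (factor 3^3 = 27):
  (27·(-4.633079) − (-4.636579))/26 = -4.632944

-4.6329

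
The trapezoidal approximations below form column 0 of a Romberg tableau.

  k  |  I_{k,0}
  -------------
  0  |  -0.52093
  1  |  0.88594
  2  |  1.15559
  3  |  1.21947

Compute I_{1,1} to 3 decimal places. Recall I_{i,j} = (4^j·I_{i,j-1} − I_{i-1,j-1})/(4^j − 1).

Richardson extrapolation on the trapezoidal column (denominator 4−1=3):
I_{1,1} = 0.88594 + (0.88594 − (-0.52093))/3 = 1.35490

1.355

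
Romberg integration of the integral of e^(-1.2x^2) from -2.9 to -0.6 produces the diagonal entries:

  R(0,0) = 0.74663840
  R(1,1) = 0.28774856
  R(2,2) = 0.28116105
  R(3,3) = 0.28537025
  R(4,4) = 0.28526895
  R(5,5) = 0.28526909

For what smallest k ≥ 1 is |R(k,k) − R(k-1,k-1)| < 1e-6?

|R(1,1) − R(0,0)| = 0.45888984 ≥ 1e-6
|R(2,2) − R(1,1)| = 0.00658751 ≥ 1e-6
|R(3,3) − R(2,2)| = 0.00420920 ≥ 1e-6
|R(4,4) − R(3,3)| = 0.00010130 ≥ 1e-6
|R(5,5) − R(4,4)| = 0.00000014 < 1e-6

k = 5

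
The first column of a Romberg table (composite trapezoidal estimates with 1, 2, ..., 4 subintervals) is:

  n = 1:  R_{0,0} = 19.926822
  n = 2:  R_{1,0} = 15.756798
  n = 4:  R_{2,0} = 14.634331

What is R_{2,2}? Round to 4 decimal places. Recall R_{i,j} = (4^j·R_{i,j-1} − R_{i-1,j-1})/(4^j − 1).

Richardson extrapolation on the trapezoidal column (denominator 4−1=3):
R_{1,1} = (4·15.756798 − 19.926822) / 3 = 14.366790
R_{2,1} = 14.634331 + (14.634331 − 15.756798)/3 = 14.260175
R_{2,2} = 14.260175 + (14.260175 − 14.366790)/15 = 14.253067

14.2531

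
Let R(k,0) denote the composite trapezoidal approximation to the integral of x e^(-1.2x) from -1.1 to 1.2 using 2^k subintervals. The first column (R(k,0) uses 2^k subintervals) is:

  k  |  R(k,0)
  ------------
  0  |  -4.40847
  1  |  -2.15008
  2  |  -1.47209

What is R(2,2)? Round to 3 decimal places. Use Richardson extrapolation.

-1.236

Richardson extrapolation on the trapezoidal column (denominator 4−1=3):
R(1,1) = -2.15008 + (-2.15008 − (-4.40847))/3 = -1.39728
R(2,1) = (4·(-1.47209) − (-2.15008)) / 3 = -1.24609
R(2,2) = -1.24609 + (-1.24609 − (-1.39728))/15 = -1.23601
(Column j=1 coincides with Simpson's rule on the same nodes.)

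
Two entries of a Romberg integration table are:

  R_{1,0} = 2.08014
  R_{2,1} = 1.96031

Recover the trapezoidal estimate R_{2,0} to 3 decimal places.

1.990

From R_{2,1} = (4·R_{2,0} − R_{1,0})/3, solve for R_{2,0}:
4·R_{2,0} = 3·1.96031 + 2.08014 = 7.96107
R_{2,0} = 1.99027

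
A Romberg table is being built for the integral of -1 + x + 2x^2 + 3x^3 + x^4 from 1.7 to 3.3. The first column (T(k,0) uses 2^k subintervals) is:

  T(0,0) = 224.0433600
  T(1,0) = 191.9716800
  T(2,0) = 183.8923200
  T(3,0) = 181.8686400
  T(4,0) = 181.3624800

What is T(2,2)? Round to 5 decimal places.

Richardson extrapolation on the trapezoidal column (denominator 4−1=3):
T(1,1) = (4·191.9716800 − 224.0433600) / 3 = 181.2811200
T(2,1) = 183.8923200 + (183.8923200 − 191.9716800)/3 = 181.1992000
T(2,2) = (16·181.1992000 − 181.2811200) / 15 = 181.1937387

181.19374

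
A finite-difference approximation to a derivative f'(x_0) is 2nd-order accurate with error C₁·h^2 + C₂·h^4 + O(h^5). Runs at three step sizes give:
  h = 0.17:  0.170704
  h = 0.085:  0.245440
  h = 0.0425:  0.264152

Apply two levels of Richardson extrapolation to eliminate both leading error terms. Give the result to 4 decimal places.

First eliminate the h^2 term (factor 2^2 = 4):
  B₁ = (4·0.245440 − 0.170704)/3 = 0.270352
  B₂ = (4·0.264152 − 0.245440)/3 = 0.270389
Then eliminate the h^4 term (factor 2^4 = 16):
  (16·0.270389 − 0.270352)/15 = 0.270391

0.2704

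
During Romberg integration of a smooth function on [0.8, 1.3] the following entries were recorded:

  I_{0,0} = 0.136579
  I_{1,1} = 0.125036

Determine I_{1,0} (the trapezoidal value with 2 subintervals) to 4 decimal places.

From I_{1,1} = (4·I_{1,0} − I_{0,0})/3, solve for I_{1,0}:
4·I_{1,0} = 3·0.125036 + 0.136579 = 0.511687
I_{1,0} = 0.127922

0.1279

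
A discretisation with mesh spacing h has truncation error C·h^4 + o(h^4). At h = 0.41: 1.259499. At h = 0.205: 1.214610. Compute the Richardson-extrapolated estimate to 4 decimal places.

1.2116

Extrapolated value = (16·A(h/2) − A(h)) / (16 − 1)
= (16·1.214610 − 1.259499) / 15
= 18.174261 / 15 = 1.211617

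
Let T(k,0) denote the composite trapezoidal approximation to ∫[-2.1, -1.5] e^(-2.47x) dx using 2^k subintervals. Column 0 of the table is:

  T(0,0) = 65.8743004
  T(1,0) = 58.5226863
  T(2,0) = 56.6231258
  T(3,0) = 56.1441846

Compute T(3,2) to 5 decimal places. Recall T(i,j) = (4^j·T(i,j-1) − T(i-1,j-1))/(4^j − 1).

55.98418

Richardson extrapolation on the trapezoidal column (denominator 4−1=3):
T(2,1) = 56.6231258 + (56.6231258 − 58.5226863)/3 = 55.9899390
T(3,1) = 56.1441846 + (56.1441846 − 56.6231258)/3 = 55.9845375
T(3,2) = 55.9845375 + (55.9845375 − 55.9899390)/15 = 55.9841774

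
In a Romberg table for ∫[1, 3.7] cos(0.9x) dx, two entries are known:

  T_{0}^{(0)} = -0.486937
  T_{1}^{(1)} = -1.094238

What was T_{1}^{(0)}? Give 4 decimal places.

-0.9424

From T_{1}^{(1)} = (4·T_{1}^{(0)} − T_{0}^{(0)})/3, solve for T_{1}^{(0)}:
4·T_{1}^{(0)} = 3·(-1.094238) + (-0.486937) = -3.769651
T_{1}^{(0)} = -0.942413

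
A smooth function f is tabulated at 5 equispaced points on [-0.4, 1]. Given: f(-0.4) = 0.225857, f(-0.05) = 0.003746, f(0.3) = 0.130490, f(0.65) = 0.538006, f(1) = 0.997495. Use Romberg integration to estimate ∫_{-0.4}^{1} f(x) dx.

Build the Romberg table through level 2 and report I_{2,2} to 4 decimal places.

I_{0,0} (trapezoid, 1 panel, h=1.4000): 0.856346
I_{1,0} (trapezoid, 2 panels, h=0.7000): 0.519516
I_{2,0} (trapezoid, 4 panels, h=0.3500): 0.449371
I_{1,1} = 0.519516 + (0.519516 − 0.856346)/3 = 0.407239
I_{2,1} = 0.449371 + (0.449371 − 0.519516)/3 = 0.425989
I_{2,2} = 0.425989 + (0.425989 − 0.407239)/15 = 0.427239

0.4272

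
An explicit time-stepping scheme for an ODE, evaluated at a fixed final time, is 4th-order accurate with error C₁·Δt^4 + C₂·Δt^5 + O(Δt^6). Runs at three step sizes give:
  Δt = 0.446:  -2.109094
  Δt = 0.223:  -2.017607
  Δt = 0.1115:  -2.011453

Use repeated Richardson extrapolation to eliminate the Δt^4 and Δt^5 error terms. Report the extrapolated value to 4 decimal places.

First eliminate the Δt^4 term (factor 2^4 = 16):
  B₁ = (16·(-2.017607) − (-2.109094))/15 = -2.011508
  B₂ = (16·(-2.011453) − (-2.017607))/15 = -2.011043
Then eliminate the Δt^5 term (factor 2^5 = 32):
  (32·(-2.011043) − (-2.011508))/31 = -2.011028

-2.0110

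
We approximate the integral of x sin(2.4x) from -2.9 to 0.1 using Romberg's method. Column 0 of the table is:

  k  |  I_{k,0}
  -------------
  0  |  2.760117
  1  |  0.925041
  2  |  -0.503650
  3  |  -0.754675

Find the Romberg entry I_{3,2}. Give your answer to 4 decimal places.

-0.8289

Richardson extrapolation on the trapezoidal column (denominator 4−1=3):
I_{2,1} = (4·(-0.503650) − 0.925041) / 3 = -0.979880
I_{3,1} = (4·(-0.754675) − (-0.503650)) / 3 = -0.838350
I_{3,2} = (16·(-0.838350) − (-0.979880)) / 15 = -0.828915
(Column j=1 coincides with Simpson's rule on the same nodes.)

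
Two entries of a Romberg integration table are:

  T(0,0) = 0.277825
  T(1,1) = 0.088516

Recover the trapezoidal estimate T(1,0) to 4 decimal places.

0.1358

From T(1,1) = (4·T(1,0) − T(0,0))/3, solve for T(1,0):
4·T(1,0) = 3·0.088516 + 0.277825 = 0.543373
T(1,0) = 0.135843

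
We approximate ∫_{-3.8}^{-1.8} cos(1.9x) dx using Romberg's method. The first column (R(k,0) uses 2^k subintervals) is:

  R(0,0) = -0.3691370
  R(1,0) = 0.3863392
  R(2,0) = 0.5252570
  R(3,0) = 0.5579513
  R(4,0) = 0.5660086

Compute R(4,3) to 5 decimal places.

0.56868

Richardson extrapolation on the trapezoidal column (denominator 4−1=3):
R(2,1) = (4·0.5252570 − 0.3863392) / 3 = 0.5715629
R(3,1) = (4·0.5579513 − 0.5252570) / 3 = 0.5688494
R(4,1) = 0.5660086 + (0.5660086 − 0.5579513)/3 = 0.5686944
R(3,2) = 0.5688494 + (0.5688494 − 0.5715629)/15 = 0.5686685
R(4,2) = (16·0.5686944 − 0.5688494) / 15 = 0.5686841
R(4,3) = (64·0.5686841 − 0.5686685) / 63 = 0.5686843
(Column j=1 coincides with Simpson's rule on the same nodes.)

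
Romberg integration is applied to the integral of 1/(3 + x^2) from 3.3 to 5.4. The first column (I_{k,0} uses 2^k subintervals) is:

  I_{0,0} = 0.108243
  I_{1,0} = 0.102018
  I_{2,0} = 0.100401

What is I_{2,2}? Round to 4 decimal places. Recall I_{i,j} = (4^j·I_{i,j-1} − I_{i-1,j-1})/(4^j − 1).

0.0999

Richardson extrapolation on the trapezoidal column (denominator 4−1=3):
I_{1,1} = 0.102018 + (0.102018 − 0.108243)/3 = 0.099943
I_{2,1} = (4·0.100401 − 0.102018) / 3 = 0.099862
I_{2,2} = (16·0.099862 − 0.099943) / 15 = 0.099857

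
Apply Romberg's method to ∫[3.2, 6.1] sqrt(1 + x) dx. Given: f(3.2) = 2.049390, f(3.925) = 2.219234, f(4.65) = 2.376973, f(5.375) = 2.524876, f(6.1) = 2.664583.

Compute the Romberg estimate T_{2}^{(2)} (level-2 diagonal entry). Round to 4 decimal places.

6.8741

T_{0}^{(0)} (trapezoid, 1 panel, h=2.9000): 6.835261
T_{1}^{(0)} (trapezoid, 2 panels, h=1.4500): 6.864241
T_{2}^{(0)} (trapezoid, 4 panels, h=0.7250): 6.871600
T_{1}^{(1)} = 6.864241 + (6.864241 − 6.835261)/3 = 6.873901
T_{2}^{(1)} = 6.871600 + (6.871600 − 6.864241)/3 = 6.874053
T_{2}^{(2)} = 6.874053 + (6.874053 − 6.873901)/15 = 6.874063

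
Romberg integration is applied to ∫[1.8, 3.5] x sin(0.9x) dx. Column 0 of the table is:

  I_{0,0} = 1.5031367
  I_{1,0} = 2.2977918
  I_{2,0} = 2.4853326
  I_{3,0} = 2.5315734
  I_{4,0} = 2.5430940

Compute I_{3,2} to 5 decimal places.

2.54693

I_{2,1} = 2.4853326 + (2.4853326 − 2.2977918)/3 = 2.5478462
I_{3,1} = (4·2.5315734 − 2.4853326) / 3 = 2.5469870
I_{3,2} = (16·2.5469870 − 2.5478462) / 15 = 2.5469297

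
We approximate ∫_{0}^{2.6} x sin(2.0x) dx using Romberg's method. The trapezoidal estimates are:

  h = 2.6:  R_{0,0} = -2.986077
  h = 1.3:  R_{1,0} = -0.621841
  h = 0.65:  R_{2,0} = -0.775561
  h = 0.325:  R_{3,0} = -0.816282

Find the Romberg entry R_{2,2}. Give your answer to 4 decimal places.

-0.8930

R_{1,1} = -0.621841 + (-0.621841 − (-2.986077))/3 = 0.166238
R_{2,1} = -0.775561 + (-0.775561 − (-0.621841))/3 = -0.826801
R_{2,2} = -0.826801 + (-0.826801 − 0.166238)/15 = -0.893004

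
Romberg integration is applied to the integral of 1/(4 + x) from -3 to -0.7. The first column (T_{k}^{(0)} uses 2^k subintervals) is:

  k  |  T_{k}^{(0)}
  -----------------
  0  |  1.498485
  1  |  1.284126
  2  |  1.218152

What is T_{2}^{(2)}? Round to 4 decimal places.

1.1951

Richardson extrapolation on the trapezoidal column (denominator 4−1=3):
T_{1}^{(1)} = (4·1.284126 − 1.498485) / 3 = 1.212673
T_{2}^{(1)} = 1.218152 + (1.218152 − 1.284126)/3 = 1.196161
T_{2}^{(2)} = 1.196161 + (1.196161 − 1.212673)/15 = 1.195060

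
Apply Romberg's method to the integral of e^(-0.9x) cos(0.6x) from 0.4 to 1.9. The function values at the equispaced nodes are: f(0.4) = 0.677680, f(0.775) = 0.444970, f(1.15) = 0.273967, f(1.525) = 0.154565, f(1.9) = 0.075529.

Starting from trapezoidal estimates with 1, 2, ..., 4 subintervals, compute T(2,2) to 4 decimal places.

T(0,0) (trapezoid, 1 panel, h=1.5000): 0.564907
T(1,0) (trapezoid, 2 panels, h=0.7500): 0.487929
T(2,0) (trapezoid, 4 panels, h=0.3750): 0.468790
T(1,1) = 0.487929 + (0.487929 − 0.564907)/3 = 0.462270
T(2,1) = 0.468790 + (0.468790 − 0.487929)/3 = 0.462410
T(2,2) = 0.462410 + (0.462410 − 0.462270)/15 = 0.462419

0.4624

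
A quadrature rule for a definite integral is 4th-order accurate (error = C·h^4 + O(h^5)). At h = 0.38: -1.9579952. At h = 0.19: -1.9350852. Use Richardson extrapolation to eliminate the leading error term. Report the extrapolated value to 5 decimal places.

-1.93356

Extrapolated value = (16·A(h/2) − A(h)) / (16 − 1)
= (16·(-1.9350852) − (-1.9579952)) / 15
= -29.0033680 / 15 = -1.9335579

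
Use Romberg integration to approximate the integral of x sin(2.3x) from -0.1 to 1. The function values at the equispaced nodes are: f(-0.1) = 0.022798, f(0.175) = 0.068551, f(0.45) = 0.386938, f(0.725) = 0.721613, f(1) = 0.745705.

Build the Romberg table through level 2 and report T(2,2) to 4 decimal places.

0.4315

T(0,0) (trapezoid, 1 panel, h=1.1000): 0.422677
T(1,0) (trapezoid, 2 panels, h=0.5500): 0.424154
T(2,0) (trapezoid, 4 panels, h=0.2750): 0.429372
T(1,1) = 0.424154 + (0.424154 − 0.422677)/3 = 0.424646
T(2,1) = 0.429372 + (0.429372 − 0.424154)/3 = 0.431111
T(2,2) = 0.431111 + (0.431111 − 0.424646)/15 = 0.431542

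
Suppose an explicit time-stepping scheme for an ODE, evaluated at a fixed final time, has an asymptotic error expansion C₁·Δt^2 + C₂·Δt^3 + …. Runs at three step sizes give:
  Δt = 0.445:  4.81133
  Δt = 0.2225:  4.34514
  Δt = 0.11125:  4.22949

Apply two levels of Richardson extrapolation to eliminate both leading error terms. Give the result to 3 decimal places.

4.191

First eliminate the Δt^2 term (factor 2^2 = 4):
  B₁ = (4·4.34514 − 4.81133)/3 = 4.18974
  B₂ = (4·4.22949 − 4.34514)/3 = 4.19094
Then eliminate the Δt^3 term (factor 2^3 = 8):
  (8·4.19094 − 4.18974)/7 = 4.19111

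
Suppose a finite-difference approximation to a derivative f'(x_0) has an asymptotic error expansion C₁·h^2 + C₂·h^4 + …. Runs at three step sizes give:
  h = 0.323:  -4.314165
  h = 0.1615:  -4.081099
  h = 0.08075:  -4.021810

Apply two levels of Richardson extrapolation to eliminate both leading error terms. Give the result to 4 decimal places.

First eliminate the h^2 term (factor 2^2 = 4):
  B₁ = (4·(-4.081099) − (-4.314165))/3 = -4.003410
  B₂ = (4·(-4.021810) − (-4.081099))/3 = -4.002047
Then eliminate the h^4 term (factor 2^4 = 16):
  (16·(-4.002047) − (-4.003410))/15 = -4.001956

-4.0020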